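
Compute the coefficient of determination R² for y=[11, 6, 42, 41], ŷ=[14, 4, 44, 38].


ȳ = 25
SS_res = Σ(y-ŷ)² = 26
SS_tot = Σ(y-ȳ)² = 1102
R² = 1 - SS_res/SS_tot = 1 - 0.0236 = 0.9764

0.9764


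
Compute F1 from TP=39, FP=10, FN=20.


Precision = 39/49 = 0.7959
Recall = 39/59 = 0.661
F1 = 2·P·R/(P+R) = 2·TP/(2·TP+FP+FN) = 78/(78+10+20) = 78/108 = 0.7222

0.7222


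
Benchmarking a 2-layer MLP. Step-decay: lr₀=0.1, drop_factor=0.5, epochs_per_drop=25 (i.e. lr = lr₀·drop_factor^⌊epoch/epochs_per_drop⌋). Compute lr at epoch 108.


n_drops = ⌊108/25⌋ = 4
lr = 0.1·0.5^4 = 0.1·0.0625 = 0.00625

0.00625


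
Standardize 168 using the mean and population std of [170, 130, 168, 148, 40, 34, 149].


μ = 119.8571, σ = 53.8846
z = (168 - 119.8571)/53.8846 = 0.8934

0.8934


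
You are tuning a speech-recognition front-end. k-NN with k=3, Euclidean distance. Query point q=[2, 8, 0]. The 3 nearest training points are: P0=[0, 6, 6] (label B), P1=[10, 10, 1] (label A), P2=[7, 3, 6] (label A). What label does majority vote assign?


d(q,P0) = 6.6332  (label B)
d(q,P1) = 8.3066  (label A)
d(q,P2) = 9.2736  (label A)
Votes: A=2, B=1
Majority → A

A


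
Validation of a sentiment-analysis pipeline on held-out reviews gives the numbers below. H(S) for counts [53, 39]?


Probabilities: [53/92, 39/92] ≈ [0.5761, 0.4239]
H = -((53/92)·log₂(53/92) + (39/92)·log₂(39/92))
  = 0.9832 bits

0.9832 bits


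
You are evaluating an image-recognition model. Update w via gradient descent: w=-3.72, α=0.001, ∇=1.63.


w_new = w - α·∇
= -3.72 - 0.001·1.63
= -3.72 - 0.00163
= -3.72163

-3.72163


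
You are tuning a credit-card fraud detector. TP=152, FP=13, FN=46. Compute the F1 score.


Precision = 152/165 = 0.9212
Recall = 152/198 = 0.7677
F1 = 2·P·R/(P+R) = 2·TP/(2·TP+FP+FN) = 304/(304+13+46) = 304/363 = 0.8375

0.8375


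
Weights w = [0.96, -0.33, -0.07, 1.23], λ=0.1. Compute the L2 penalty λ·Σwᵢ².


‖w‖₂² = (0.96)² + (-0.33)² + (-0.07)² + (1.23)²
     = 0.9216 + 0.1089 + 0.0049 + 1.5129
     = 2.5483
λ·‖w‖₂² = 0.1·2.5483 = 0.25483

0.25483


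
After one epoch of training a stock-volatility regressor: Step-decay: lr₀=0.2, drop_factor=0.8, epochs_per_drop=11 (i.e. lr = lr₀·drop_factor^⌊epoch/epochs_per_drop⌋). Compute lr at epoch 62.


n_drops = ⌊62/11⌋ = 5
lr = 0.2·0.8^5 = 0.2·0.32768 = 0.065536

0.065536


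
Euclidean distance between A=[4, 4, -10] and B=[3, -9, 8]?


d = √((4-3)² + (4+ 9)² + (-10-8)²)
  = √(1 + 169 + 324)
  = √494 = 22.2261

22.2261


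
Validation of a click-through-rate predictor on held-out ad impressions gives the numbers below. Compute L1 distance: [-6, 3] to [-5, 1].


d = |-6+ 5| + |3-1|
  = 1 + 2
  = 3

3


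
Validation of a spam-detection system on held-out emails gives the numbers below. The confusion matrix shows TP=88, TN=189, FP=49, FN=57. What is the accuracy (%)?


Accuracy = (TP+TN)/(TP+TN+FP+FN)
= (88+189)/(383)
= 277/383 = 72.32%

72.32%


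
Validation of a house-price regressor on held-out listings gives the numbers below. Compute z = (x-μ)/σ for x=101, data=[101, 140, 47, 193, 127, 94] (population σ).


μ = 117, σ = 44.8888
z = (101 - 117)/44.8888 = -0.3564

-0.3564


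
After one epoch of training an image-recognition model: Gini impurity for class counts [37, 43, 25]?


Probabilities: [37/105, 43/105, 25/105] ≈ [0.3524, 0.4095, 0.2381]
Σpᵢ² = (1369 + 1849 + 625)/105² = 3843/11025
Gini = 1 - Σpᵢ² = 1 - 3843/11025 = 0.6514

0.6514


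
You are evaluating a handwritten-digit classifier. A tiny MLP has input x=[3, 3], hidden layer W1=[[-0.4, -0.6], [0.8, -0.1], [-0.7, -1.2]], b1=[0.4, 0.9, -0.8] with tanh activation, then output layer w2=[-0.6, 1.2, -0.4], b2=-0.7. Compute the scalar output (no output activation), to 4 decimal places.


z1[0] = (-0.4)·(3) + (-0.6)·(3) + 0.4 = -2.6
z1[1] = (0.8)·(3) + (-0.1)·(3) + 0.9 = 3.0
z1[2] = (-0.7)·(3) + (-1.2)·(3) - 0.8 = -6.5
h = tanh(z1) = [-0.989, 0.9951, -1.0]
output = (-0.6)·(-0.989) + (1.2)·(0.9951) + (-0.4)·(-1.0) - 0.7 = 1.4875

1.4875


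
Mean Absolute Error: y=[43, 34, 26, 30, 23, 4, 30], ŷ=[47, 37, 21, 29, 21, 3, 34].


Absolute errors: |43-47|=4, |34-37|=3, |26-21|=5, |30-29|=1, |23-21|=2, |4-3|=1, |30-34|=4
Sum = 20
MAE = 20/7 = 20/7

20/7


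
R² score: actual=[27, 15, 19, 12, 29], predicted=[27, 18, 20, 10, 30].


ȳ = 20.4
SS_res = Σ(y-ŷ)² = 15
SS_tot = Σ(y-ȳ)² = 219.2
R² = 1 - SS_res/SS_tot = 1 - 0.0684 = 0.9316

0.9316


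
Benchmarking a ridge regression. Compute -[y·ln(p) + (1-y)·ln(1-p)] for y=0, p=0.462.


BCE = -[y·ln(p) + (1-y)·ln(1-p)]
= -0 - 1·ln(1-0.462)
= -ln(0.538) = 0.6199

0.6199


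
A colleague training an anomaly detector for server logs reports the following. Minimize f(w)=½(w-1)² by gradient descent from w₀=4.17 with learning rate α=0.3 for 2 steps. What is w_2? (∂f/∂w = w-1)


step 1: grad = 4.17-1 = 3.17; w = 4.17 - 0.3·(3.17) = 3.219
step 2: grad = 3.219-1 = 2.219; w = 3.219 - 0.3·(2.219) = 2.5533

2.5533


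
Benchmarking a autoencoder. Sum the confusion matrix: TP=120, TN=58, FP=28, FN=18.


Total = TP + TN + FP + FN
= 120 + 58 + 28 + 18
= 224
(Predicted positive: 148, predicted negative: 76)

224


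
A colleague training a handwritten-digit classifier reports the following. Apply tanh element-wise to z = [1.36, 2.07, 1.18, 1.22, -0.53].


tanh(1.36) = 0.8764
tanh(2.07) = 0.9687
tanh(1.18) = 0.8275
tanh(1.22) = 0.8397
tanh(-0.53) = -0.4854
result = [0.8764, 0.9687, 0.8275, 0.8397, -0.4854]

[0.8764, 0.9687, 0.8275, 0.8397, -0.4854]


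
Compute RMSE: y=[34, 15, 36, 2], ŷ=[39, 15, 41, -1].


MSE = 59/4 = 14.75
RMSE = √(59/4) = 3.8406

3.8406


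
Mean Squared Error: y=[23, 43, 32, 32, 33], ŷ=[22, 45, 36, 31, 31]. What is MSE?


Squared errors: (23-22)²=1, (43-45)²=4, (32-36)²=16, (32-31)²=1, (33-31)²=4
Sum = 26
MSE = 26/5 = 26/5

26/5


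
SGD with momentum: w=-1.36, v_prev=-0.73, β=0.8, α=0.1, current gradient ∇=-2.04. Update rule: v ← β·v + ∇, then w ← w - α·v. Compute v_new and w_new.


v_new = 0.8·-0.73 - 2.04 = -0.584 - 2.04 = -2.624
w_new = -1.36 - 0.1·-2.624 = -1.36 + 0.2624 = -1.0976

v_new=-2.624, w_new=-1.0976


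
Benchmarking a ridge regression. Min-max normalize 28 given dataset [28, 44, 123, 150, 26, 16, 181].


min=16, max=181
(28-16)/(181-16) = 12/165 = 0.0727

0.0727


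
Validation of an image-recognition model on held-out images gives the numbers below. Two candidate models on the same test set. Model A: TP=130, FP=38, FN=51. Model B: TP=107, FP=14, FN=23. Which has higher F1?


Model A: P=130/168=0.7738, R=130/181=0.7182, F1=2PR/(P+R)=2TP/(2TP+FP+FN)=260/349=0.745
Model B: P=107/121=0.8843, R=107/130=0.8231, F1=2PR/(P+R)=2TP/(2TP+FP+FN)=214/251=0.8526
0.745 < 0.8526 → Model B

Model B


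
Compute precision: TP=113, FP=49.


Precision = TP/(TP+FP)
= 113/(113+49)
= 113/162 = 69.75%

69.75%


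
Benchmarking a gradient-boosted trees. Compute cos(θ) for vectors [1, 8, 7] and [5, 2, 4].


A·B = 1·5 + 8·2 + 7·4 = 49
‖A‖ = √114 = 10.6771, ‖B‖ = √45 = 6.7082
cos = 49/(√114·√45) = 49/√5130 = 0.6841

0.6841


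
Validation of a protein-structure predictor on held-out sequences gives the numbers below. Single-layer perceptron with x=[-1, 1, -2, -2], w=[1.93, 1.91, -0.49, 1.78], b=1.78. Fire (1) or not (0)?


z = (-1)·(1.93) + (1)·(1.91) + (-2)·(-0.49) + (-2)·(1.78) + 1.78
  = -0.82
step(z) = 0 (z<0)

0


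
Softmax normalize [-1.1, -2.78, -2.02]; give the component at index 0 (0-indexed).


Exponentials: e^-1.1=0.3329, e^-2.78=0.062, e^-2.02=0.1327
Sum = 0.5276
Softmax = [0.631, 0.1176, 0.2514]
p[0] = 0.3329/0.5276 = 0.631

0.631


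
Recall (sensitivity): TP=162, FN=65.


Recall = TP/(TP+FN)
= 162/(162+65)
= 162/227 = 71.37%

71.37%


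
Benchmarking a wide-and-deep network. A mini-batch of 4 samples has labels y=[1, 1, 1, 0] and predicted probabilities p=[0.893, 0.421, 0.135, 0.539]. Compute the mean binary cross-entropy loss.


L[0] = -ln(0.893) = 0.1132
L[1] = -ln(0.421) = 0.8651
L[2] = -ln(0.135) = 2.0025
L[3] = -ln(1-0.539) = -ln(0.461) = 0.7744
mean = (0.1132 + 0.8651 + 2.0025 + 0.7744)/4 = 0.9388

0.9388


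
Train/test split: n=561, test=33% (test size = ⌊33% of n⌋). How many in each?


Test = ⌊561·33/100⌋ = 185
Train = 561 - 185 = 376

Train: 376, Test: 185


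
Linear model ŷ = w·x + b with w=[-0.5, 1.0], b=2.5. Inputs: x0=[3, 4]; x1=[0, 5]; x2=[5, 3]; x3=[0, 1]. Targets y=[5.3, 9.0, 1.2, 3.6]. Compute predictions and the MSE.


ŷ0 = (-0.5)·(3) + (1.0)·(4) + 2.5 = 5.0
ŷ1 = (-0.5)·(0) + (1.0)·(5) + 2.5 = 7.5
ŷ2 = (-0.5)·(5) + (1.0)·(3) + 2.5 = 3.0
ŷ3 = (-0.5)·(0) + (1.0)·(1) + 2.5 = 3.5
errors² = [0.09, 2.25, 3.24, 0.01]
MSE = 5.5900/4 = 1.3975

1.3975


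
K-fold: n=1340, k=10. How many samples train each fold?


Fold size = 1340/10 = 134
Training per fold = 1340 - 134 = 1206

1206


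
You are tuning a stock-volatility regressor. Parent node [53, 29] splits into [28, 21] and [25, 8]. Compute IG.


Parent = [53, 29], H_parent = 0.9373
H_left = 0.9852 (n=49), H_right = 0.799 (n=33)
H_children = (49/82)·0.9852 + (33/82)·0.799 = 0.9103
IG = 0.9373 - 0.9103 = 0.027

0.027


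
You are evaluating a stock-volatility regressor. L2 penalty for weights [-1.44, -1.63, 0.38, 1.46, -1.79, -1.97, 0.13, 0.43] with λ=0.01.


‖w‖₂² = (-1.44)² + (-1.63)² + (0.38)² + (1.46)² + (-1.79)² + (-1.97)² + (0.13)² + (0.43)²
     = 2.0736 + 2.6569 + 0.1444 + 2.1316 + 3.2041 + 3.8809 + 0.0169 + 0.1849
     = 14.2933
λ·‖w‖₂² = 0.01·14.2933 = 0.142933

0.142933


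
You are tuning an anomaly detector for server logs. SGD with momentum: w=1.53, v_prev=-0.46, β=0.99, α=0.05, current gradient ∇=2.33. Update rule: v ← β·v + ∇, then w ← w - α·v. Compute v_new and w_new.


v_new = 0.99·-0.46 + 2.33 = -0.4554 + 2.33 = 1.8746
w_new = 1.53 - 0.05·1.8746 = 1.53 - 0.09373 = 1.43627

v_new=1.8746, w_new=1.43627


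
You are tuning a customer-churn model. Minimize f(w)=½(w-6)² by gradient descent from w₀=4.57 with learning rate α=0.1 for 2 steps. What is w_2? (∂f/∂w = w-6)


step 1: grad = 4.57-6 = -1.43; w = 4.57 - 0.1·(-1.43) = 4.713
step 2: grad = 4.713-6 = -1.287; w = 4.713 - 0.1·(-1.287) = 4.8417

4.8417


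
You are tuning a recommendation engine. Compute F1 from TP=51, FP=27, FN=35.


Precision = 51/78 = 0.6538
Recall = 51/86 = 0.593
F1 = 2·P·R/(P+R) = 2·TP/(2·TP+FP+FN) = 102/(102+27+35) = 102/164 = 0.622

0.622


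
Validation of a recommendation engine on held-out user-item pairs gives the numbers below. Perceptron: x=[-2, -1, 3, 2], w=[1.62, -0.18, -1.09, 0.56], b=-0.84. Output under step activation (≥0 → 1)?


z = (-2)·(1.62) + (-1)·(-0.18) + (3)·(-1.09) + (2)·(0.56) - 0.84
  = -6.05
step(z) = 0 (z<0)

0


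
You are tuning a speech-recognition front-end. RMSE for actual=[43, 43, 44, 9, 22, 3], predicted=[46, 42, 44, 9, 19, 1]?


MSE = 23/6 = 3.8333
RMSE = √(23/6) = 1.9579

1.9579


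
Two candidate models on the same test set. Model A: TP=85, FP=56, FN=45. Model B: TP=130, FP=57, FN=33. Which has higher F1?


Model A: P=85/141=0.6028, R=85/130=0.6538, F1=2PR/(P+R)=2TP/(2TP+FP+FN)=170/271=0.6273
Model B: P=130/187=0.6952, R=130/163=0.7975, F1=2PR/(P+R)=2TP/(2TP+FP+FN)=260/350=0.7429
0.6273 < 0.7429 → Model B

Model B


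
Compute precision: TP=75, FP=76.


Precision = TP/(TP+FP)
= 75/(75+76)
= 75/151 = 49.67%

49.67%


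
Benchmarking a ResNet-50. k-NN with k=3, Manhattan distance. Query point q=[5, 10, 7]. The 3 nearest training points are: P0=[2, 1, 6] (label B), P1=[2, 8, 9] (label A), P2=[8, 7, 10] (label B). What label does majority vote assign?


d(q,P0) = 13  (label B)
d(q,P1) = 7  (label A)
d(q,P2) = 9  (label B)
Votes: A=1, B=2
Majority → B

B


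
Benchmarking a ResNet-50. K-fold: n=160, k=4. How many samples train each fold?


Fold size = 160/4 = 40
Training per fold = 160 - 40 = 120

120


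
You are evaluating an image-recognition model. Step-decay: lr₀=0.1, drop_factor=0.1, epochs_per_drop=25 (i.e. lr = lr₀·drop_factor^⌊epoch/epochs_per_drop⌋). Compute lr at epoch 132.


n_drops = ⌊132/25⌋ = 5
lr = 0.1·0.1^5 = 0.1·0.00001 = 0.000001

0.000001


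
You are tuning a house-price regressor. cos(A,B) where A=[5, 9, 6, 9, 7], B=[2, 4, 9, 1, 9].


A·B = 5·2 + 9·4 + 6·9 + 9·1 + 7·9 = 172
‖A‖ = √272 = 16.4924, ‖B‖ = √183 = 13.5277
cos = 172/(√272·√183) = 172/√49776 = 0.7709

0.7709


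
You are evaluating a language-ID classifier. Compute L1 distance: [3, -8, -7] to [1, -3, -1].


d = |3-1| + |-8+ 3| + |-7+ 1|
  = 2 + 5 + 6
  = 13

13


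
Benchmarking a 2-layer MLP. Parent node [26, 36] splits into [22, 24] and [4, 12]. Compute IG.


Parent = [26, 36], H_parent = 0.9812
H_left = 0.9986 (n=46), H_right = 0.8113 (n=16)
H_children = (46/62)·0.9986 + (16/62)·0.8113 = 0.9503
IG = 0.9812 - 0.9503 = 0.0309

0.0309


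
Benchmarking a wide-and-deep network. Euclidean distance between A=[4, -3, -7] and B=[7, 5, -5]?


d = √((4-7)² + (-3-5)² + (-7+ 5)²)
  = √(9 + 64 + 4)
  = √77 = 8.775

8.775


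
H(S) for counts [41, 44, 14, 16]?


Probabilities: [41/115, 44/115, 14/115, 16/115] ≈ [0.3565, 0.3826, 0.1217, 0.1391]
H = -((41/115)·log₂(41/115) + (44/115)·log₂(44/115) + (14/115)·log₂(14/115) + (16/115)·log₂(16/115))
  = 1.8266 bits

1.8266 bits


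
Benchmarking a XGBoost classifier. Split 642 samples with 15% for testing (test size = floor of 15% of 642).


Test = ⌊642·15/100⌋ = 96
Train = 642 - 96 = 546

Train: 546, Test: 96


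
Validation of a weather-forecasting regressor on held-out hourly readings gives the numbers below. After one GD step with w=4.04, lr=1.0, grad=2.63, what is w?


w_new = w - α·∇
= 4.04 - 1.0·2.63
= 4.04 - 2.63
= 1.41

1.41


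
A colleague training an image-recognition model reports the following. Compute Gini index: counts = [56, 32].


Probabilities: [56/88, 32/88] ≈ [0.6364, 0.3636]
Σpᵢ² = (3136 + 1024)/88² = 4160/7744
Gini = 1 - Σpᵢ² = 1 - 4160/7744 = 0.4628

0.4628


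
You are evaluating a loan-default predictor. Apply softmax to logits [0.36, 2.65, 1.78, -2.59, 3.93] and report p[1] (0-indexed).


Exponentials: e^0.36=1.4333, e^2.65=14.154, e^1.78=5.9299, e^-2.59=0.075, e^3.93=50.907
Sum = 72.4992
Softmax = [0.0198, 0.1952, 0.0818, 0.001, 0.7022]
p[1] = 14.154/72.4992 = 0.1952

0.1952


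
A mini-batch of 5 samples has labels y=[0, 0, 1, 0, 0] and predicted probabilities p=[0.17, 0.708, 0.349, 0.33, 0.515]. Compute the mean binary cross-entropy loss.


L[0] = -ln(1-0.17) = -ln(0.83) = 0.1863
L[1] = -ln(1-0.708) = -ln(0.292) = 1.231
L[2] = -ln(0.349) = 1.0527
L[3] = -ln(1-0.33) = -ln(0.67) = 0.4005
L[4] = -ln(1-0.515) = -ln(0.485) = 0.7236
mean = (0.1863 + 1.231 + 1.0527 + 0.4005 + 0.7236)/5 = 0.7188

0.7188


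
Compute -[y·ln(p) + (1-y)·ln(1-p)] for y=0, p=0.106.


BCE = -[y·ln(p) + (1-y)·ln(1-p)]
= -0 - 1·ln(1-0.106)
= -ln(0.894) = 0.112

0.112


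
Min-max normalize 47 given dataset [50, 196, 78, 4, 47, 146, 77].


min=4, max=196
(47-4)/(196-4) = 43/192 = 0.224

0.224


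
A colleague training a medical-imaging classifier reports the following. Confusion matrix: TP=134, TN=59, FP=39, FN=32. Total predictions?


Total = TP + TN + FP + FN
= 134 + 59 + 39 + 32
= 264
(Predicted positive: 173, predicted negative: 91)

264


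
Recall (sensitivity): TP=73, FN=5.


Recall = TP/(TP+FN)
= 73/(73+5)
= 73/78 = 93.59%

93.59%


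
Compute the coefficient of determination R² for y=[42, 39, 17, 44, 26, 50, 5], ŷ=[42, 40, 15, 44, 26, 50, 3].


ȳ = 31.8571
SS_res = Σ(y-ŷ)² = 9
SS_tot = Σ(y-ȳ)² = 1606.86
R² = 1 - SS_res/SS_tot = 1 - 0.0056 = 0.9944

0.9944


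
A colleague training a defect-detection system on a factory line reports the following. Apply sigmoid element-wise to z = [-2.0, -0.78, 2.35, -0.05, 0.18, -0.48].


σ(-2.0) = 1/(1+e^2.0) = 0.1192
σ(-0.78) = 1/(1+e^0.78) = 0.3143
σ(2.35) = 1/(1+e^-2.35) = 0.9129
σ(-0.05) = 1/(1+e^0.05) = 0.4875
σ(0.18) = 1/(1+e^-0.18) = 0.5449
σ(-0.48) = 1/(1+e^0.48) = 0.3823
result = [0.1192, 0.3143, 0.9129, 0.4875, 0.5449, 0.3823]

[0.1192, 0.3143, 0.9129, 0.4875, 0.5449, 0.3823]


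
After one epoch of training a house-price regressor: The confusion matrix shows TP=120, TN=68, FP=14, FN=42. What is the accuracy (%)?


Accuracy = (TP+TN)/(TP+TN+FP+FN)
= (120+68)/(244)
= 188/244 = 77.05%

77.05%


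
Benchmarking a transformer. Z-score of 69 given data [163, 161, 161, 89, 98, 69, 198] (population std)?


μ = 134.1429, σ = 44.6268
z = (69 - 134.1429)/44.6268 = -1.4597

-1.4597


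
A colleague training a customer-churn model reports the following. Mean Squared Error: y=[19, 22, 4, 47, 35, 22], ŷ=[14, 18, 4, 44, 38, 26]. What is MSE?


Squared errors: (19-14)²=25, (22-18)²=16, (4-4)²=0, (47-44)²=9, (35-38)²=9, (22-26)²=16
Sum = 75
MSE = 75/6 = 25/2

25/2


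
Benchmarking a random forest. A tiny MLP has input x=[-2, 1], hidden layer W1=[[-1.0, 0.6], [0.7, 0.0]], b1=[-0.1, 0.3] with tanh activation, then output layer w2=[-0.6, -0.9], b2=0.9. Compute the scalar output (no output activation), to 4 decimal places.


z1[0] = (-1.0)·(-2) + (0.6)·(1) - 0.1 = 2.5
z1[1] = (0.7)·(-2) + (0.0)·(1) + 0.3 = -1.1
h = tanh(z1) = [0.9866, -0.8005]
output = (-0.6)·(0.9866) + (-0.9)·(-0.8005) + 0.9 = 1.0285

1.0285


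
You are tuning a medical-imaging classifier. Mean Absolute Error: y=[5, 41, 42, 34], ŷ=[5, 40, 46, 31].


Absolute errors: |5-5|=0, |41-40|=1, |42-46|=4, |34-31|=3
Sum = 8
MAE = 8/4 = 2

2


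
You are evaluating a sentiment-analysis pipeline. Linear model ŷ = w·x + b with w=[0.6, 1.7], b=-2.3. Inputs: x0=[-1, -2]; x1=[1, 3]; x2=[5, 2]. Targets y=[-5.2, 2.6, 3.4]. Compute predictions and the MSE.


ŷ0 = (0.6)·(-1) + (1.7)·(-2) - 2.3 = -6.3
ŷ1 = (0.6)·(1) + (1.7)·(3) - 2.3 = 3.4
ŷ2 = (0.6)·(5) + (1.7)·(2) - 2.3 = 4.1
errors² = [1.21, 0.64, 0.49]
MSE = 2.3400/3 = 0.78

0.78


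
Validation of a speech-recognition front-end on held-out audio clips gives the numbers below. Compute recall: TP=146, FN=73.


Recall = TP/(TP+FN)
= 146/(146+73)
= 146/219 = 66.67%

66.67%


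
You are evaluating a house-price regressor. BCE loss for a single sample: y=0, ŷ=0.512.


BCE = -[y·ln(p) + (1-y)·ln(1-p)]
= -0 - 1·ln(1-0.512)
= -ln(0.488) = 0.7174

0.7174


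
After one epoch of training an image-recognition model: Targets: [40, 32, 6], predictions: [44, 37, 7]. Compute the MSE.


Squared errors: (40-44)²=16, (32-37)²=25, (6-7)²=1
Sum = 42
MSE = 42/3 = 14

14


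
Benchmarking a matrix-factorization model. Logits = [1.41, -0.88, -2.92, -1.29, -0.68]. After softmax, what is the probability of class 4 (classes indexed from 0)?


Exponentials: e^1.41=4.096, e^-0.88=0.4148, e^-2.92=0.0539, e^-1.29=0.2753, e^-0.68=0.5066
Sum = 5.3466
Softmax = [0.7661, 0.0776, 0.0101, 0.0515, 0.0948]
p[4] = 0.5066/5.3466 = 0.0948

0.0948


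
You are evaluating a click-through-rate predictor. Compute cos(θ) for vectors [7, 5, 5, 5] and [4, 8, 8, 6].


A·B = 7·4 + 5·8 + 5·8 + 5·6 = 138
‖A‖ = √124 = 11.1355, ‖B‖ = √180 = 13.4164
cos = 138/(√124·√180) = 138/√22320 = 0.9237

0.9237


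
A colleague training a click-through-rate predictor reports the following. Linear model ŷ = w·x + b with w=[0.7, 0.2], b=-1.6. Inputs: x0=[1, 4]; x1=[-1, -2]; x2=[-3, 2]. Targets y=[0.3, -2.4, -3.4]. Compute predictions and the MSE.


ŷ0 = (0.7)·(1) + (0.2)·(4) - 1.6 = -0.1
ŷ1 = (0.7)·(-1) + (0.2)·(-2) - 1.6 = -2.7
ŷ2 = (0.7)·(-3) + (0.2)·(2) - 1.6 = -3.3
errors² = [0.16, 0.09, 0.01]
MSE = 0.2600/3 = 0.0867

0.0867


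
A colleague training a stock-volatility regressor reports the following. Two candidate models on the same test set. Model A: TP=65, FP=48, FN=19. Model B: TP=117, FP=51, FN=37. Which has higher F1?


Model A: P=65/113=0.5752, R=65/84=0.7738, F1=2PR/(P+R)=2TP/(2TP+FP+FN)=130/197=0.6599
Model B: P=117/168=0.6964, R=117/154=0.7597, F1=2PR/(P+R)=2TP/(2TP+FP+FN)=234/322=0.7267
0.6599 < 0.7267 → Model B

Model B


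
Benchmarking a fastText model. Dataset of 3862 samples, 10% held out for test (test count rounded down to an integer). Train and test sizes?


Test = ⌊3862·10/100⌋ = 386
Train = 3862 - 386 = 3476

Train: 3476, Test: 386


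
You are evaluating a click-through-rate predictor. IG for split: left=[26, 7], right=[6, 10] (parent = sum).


Parent = [32, 17], H_parent = 0.9313
H_left = 0.7455 (n=33), H_right = 0.9544 (n=16)
H_children = (33/49)·0.7455 + (16/49)·0.9544 = 0.8137
IG = 0.9313 - 0.8137 = 0.1176

0.1176


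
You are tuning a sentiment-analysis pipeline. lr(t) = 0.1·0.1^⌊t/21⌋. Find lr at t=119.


n_drops = ⌊119/21⌋ = 5
lr = 0.1·0.1^5 = 0.1·0.00001 = 0.000001

0.000001


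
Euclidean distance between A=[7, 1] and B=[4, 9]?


d = √((7-4)² + (1-9)²)
  = √(9 + 64)
  = √73 = 8.544

8.544


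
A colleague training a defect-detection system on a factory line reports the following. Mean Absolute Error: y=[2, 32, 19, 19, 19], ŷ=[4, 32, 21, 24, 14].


Absolute errors: |2-4|=2, |32-32|=0, |19-21|=2, |19-24|=5, |19-14|=5
Sum = 14
MAE = 14/5 = 14/5

14/5


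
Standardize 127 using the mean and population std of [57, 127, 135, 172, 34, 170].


μ = 115.8333, σ = 52.8186
z = (127 - 115.8333)/52.8186 = 0.2114

0.2114


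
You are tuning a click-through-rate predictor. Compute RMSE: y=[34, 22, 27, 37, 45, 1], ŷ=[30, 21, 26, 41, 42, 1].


MSE = 43/6 = 7.1667
RMSE = √(43/6) = 2.6771

2.6771


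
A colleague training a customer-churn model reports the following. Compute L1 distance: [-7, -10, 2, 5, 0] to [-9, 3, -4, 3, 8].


d = |-7+ 9| + |-10-3| + |2+ 4| + |5-3| + |0-8|
  = 2 + 13 + 6 + 2 + 8
  = 31

31


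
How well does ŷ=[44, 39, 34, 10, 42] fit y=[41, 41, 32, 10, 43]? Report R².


ȳ = 33.4
SS_res = Σ(y-ŷ)² = 18
SS_tot = Σ(y-ȳ)² = 757.2
R² = 1 - SS_res/SS_tot = 1 - 0.0238 = 0.9762

0.9762


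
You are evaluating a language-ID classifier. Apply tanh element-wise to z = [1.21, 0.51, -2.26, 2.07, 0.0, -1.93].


tanh(1.21) = 0.8367
tanh(0.51) = 0.4699
tanh(-2.26) = -0.9785
tanh(2.07) = 0.9687
tanh(0.0) = 0.0
tanh(-1.93) = -0.9587
result = [0.8367, 0.4699, -0.9785, 0.9687, 0.0, -0.9587]

[0.8367, 0.4699, -0.9785, 0.9687, 0.0, -0.9587]


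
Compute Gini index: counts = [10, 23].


Probabilities: [10/33, 23/33] ≈ [0.303, 0.697]
Σpᵢ² = (100 + 529)/33² = 629/1089
Gini = 1 - Σpᵢ² = 1 - 629/1089 = 0.4224

0.4224


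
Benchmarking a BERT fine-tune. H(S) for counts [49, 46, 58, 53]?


Probabilities: [49/206, 46/206, 58/206, 53/206] ≈ [0.2379, 0.2233, 0.2816, 0.2573]
H = -((49/206)·log₂(49/206) + (46/206)·log₂(46/206) + (58/206)·log₂(58/206) + (53/206)·log₂(53/206))
  = 1.9945 bits

1.9945 bits


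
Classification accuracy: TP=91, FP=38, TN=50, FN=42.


Accuracy = (TP+TN)/(TP+TN+FP+FN)
= (91+50)/(221)
= 141/221 = 63.8%

63.8%


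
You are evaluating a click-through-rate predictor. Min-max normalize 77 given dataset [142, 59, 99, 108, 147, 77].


min=59, max=147
(77-59)/(147-59) = 18/88 = 0.2045

0.2045


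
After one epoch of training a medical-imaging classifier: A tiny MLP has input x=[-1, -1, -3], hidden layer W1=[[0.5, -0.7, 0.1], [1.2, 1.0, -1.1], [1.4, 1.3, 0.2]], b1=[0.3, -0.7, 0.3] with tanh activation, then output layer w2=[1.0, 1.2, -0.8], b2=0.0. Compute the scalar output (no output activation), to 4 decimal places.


z1[0] = (0.5)·(-1) + (-0.7)·(-1) + (0.1)·(-3) + 0.3 = 0.2
z1[1] = (1.2)·(-1) + (1.0)·(-1) + (-1.1)·(-3) - 0.7 = 0.4
z1[2] = (1.4)·(-1) + (1.3)·(-1) + (0.2)·(-3) + 0.3 = -3.0
h = tanh(z1) = [0.1974, 0.3799, -0.9951]
output = (1.0)·(0.1974) + (1.2)·(0.3799) + (-0.8)·(-0.9951) + 0.0 = 1.4494

1.4494


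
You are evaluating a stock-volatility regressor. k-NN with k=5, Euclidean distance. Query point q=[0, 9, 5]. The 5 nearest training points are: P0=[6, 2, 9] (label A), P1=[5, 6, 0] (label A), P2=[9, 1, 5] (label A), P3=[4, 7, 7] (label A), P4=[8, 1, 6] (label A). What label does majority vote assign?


d(q,P0) = 10.0499  (label A)
d(q,P1) = 7.6811  (label A)
d(q,P2) = 12.0416  (label A)
d(q,P3) = 4.899  (label A)
d(q,P4) = 11.3578  (label A)
Votes: A=5, B=0
Majority → A

A


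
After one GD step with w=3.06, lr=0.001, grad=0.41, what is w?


w_new = w - α·∇
= 3.06 - 0.001·0.41
= 3.06 - 0.00041
= 3.05959

3.05959


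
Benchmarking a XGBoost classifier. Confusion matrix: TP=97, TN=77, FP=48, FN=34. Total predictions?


Total = TP + TN + FP + FN
= 97 + 77 + 48 + 34
= 256
(Predicted positive: 145, predicted negative: 111)

256


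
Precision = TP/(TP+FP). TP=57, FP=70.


Precision = TP/(TP+FP)
= 57/(57+70)
= 57/127 = 44.88%

44.88%


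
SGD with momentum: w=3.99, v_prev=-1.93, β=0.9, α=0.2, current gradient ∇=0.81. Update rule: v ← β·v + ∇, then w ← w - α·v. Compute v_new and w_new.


v_new = 0.9·-1.93 + 0.81 = -1.737 + 0.81 = -0.927
w_new = 3.99 - 0.2·-0.927 = 3.99 + 0.1854 = 4.1754

v_new=-0.927, w_new=4.1754


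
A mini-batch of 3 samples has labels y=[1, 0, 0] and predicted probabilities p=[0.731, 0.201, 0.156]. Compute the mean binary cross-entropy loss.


L[0] = -ln(0.731) = 0.3133
L[1] = -ln(1-0.201) = -ln(0.799) = 0.2244
L[2] = -ln(1-0.156) = -ln(0.844) = 0.1696
mean = (0.3133 + 0.2244 + 0.1696)/3 = 0.2358

0.2358


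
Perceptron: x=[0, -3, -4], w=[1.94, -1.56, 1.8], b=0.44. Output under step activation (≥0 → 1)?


z = (0)·(1.94) + (-3)·(-1.56) + (-4)·(1.8) + 0.44
  = -2.08
step(z) = 0 (z<0)

0


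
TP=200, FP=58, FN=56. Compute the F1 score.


Precision = 200/258 = 0.7752
Recall = 200/256 = 0.7812
F1 = 2·P·R/(P+R) = 2·TP/(2·TP+FP+FN) = 400/(400+58+56) = 400/514 = 0.7782

0.7782


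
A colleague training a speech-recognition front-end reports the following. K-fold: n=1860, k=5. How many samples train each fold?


Fold size = 1860/5 = 372
Training per fold = 1860 - 372 = 1488

1488


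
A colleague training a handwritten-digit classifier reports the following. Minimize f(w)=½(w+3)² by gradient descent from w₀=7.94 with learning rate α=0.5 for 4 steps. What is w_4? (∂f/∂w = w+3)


step 1: grad = 7.94+3 = 10.94; w = 7.94 - 0.5·(10.94) = 2.47
step 2: grad = 2.47+3 = 5.47; w = 2.47 - 0.5·(5.47) = -0.265
step 3: grad = -0.265+3 = 2.735; w = -0.265 - 0.5·(2.735) = -1.6325
step 4: grad = -1.6325+3 = 1.3675; w = -1.6325 - 0.5·(1.3675) = -2.31625

-2.31625


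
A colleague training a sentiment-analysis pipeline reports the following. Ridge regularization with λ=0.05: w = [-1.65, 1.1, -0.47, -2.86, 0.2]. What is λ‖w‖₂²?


‖w‖₂² = (-1.65)² + (1.1)² + (-0.47)² + (-2.86)² + (0.2)²
     = 2.7225 + 1.21 + 0.2209 + 8.1796 + 0.04
     = 12.373
λ·‖w‖₂² = 0.05·12.373 = 0.61865

0.61865


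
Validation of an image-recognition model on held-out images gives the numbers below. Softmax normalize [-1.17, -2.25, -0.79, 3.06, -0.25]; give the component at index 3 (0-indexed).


Exponentials: e^-1.17=0.3104, e^-2.25=0.1054, e^-0.79=0.4538, e^3.06=21.3276, e^-0.25=0.7788
Sum = 22.976
Softmax = [0.0135, 0.0046, 0.0198, 0.9283, 0.0339]
p[3] = 21.3276/22.976 = 0.9283

0.9283


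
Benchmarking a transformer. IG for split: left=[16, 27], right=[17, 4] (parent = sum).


Parent = [33, 31], H_parent = 0.9993
H_left = 0.9523 (n=43), H_right = 0.7025 (n=21)
H_children = (43/64)·0.9523 + (21/64)·0.7025 = 0.8703
IG = 0.9993 - 0.8703 = 0.129

0.129


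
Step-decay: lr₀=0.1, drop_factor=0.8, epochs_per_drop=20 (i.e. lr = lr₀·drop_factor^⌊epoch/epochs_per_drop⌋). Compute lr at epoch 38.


n_drops = ⌊38/20⌋ = 1
lr = 0.1·0.8^1 = 0.1·0.8 = 0.08

0.08


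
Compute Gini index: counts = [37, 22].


Probabilities: [37/59, 22/59] ≈ [0.6271, 0.3729]
Σpᵢ² = (1369 + 484)/59² = 1853/3481
Gini = 1 - Σpᵢ² = 1 - 1853/3481 = 0.4677

0.4677


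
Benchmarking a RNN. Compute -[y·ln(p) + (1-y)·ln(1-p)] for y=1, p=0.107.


BCE = -[y·ln(p) + (1-y)·ln(1-p)]
= -1·ln(0.107) - 0
= -ln(0.107) = 2.2349

2.2349


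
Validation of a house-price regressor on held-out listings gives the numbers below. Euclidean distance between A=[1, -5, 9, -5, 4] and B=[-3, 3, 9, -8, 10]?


d = √((1+ 3)² + (-5-3)² + (9-9)² + (-5+ 8)² + (4-10)²)
  = √(16 + 64 + 0 + 9 + 36)
  = √125 = 11.1803

11.1803


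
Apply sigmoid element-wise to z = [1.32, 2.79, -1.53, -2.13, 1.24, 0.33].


σ(1.32) = 1/(1+e^-1.32) = 0.7892
σ(2.79) = 1/(1+e^-2.79) = 0.9421
σ(-1.53) = 1/(1+e^1.53) = 0.178
σ(-2.13) = 1/(1+e^2.13) = 0.1062
σ(1.24) = 1/(1+e^-1.24) = 0.7756
σ(0.33) = 1/(1+e^-0.33) = 0.5818
result = [0.7892, 0.9421, 0.178, 0.1062, 0.7756, 0.5818]

[0.7892, 0.9421, 0.178, 0.1062, 0.7756, 0.5818]


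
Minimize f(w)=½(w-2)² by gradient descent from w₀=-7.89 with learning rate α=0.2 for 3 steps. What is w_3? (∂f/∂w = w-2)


step 1: grad = -7.89-2 = -9.89; w = -7.89 - 0.2·(-9.89) = -5.912
step 2: grad = -5.912-2 = -7.912; w = -5.912 - 0.2·(-7.912) = -4.3296
step 3: grad = -4.3296-2 = -6.3296; w = -4.3296 - 0.2·(-6.3296) = -3.06368

-3.06368


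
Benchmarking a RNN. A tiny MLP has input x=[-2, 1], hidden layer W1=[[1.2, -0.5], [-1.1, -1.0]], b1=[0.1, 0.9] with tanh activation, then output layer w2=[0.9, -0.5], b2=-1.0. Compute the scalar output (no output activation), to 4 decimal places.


z1[0] = (1.2)·(-2) + (-0.5)·(1) + 0.1 = -2.8
z1[1] = (-1.1)·(-2) + (-1.0)·(1) + 0.9 = 2.1
h = tanh(z1) = [-0.9926, 0.9705]
output = (0.9)·(-0.9926) + (-0.5)·(0.9705) - 1.0 = -2.3786

-2.3786


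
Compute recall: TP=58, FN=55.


Recall = TP/(TP+FN)
= 58/(58+55)
= 58/113 = 51.33%

51.33%


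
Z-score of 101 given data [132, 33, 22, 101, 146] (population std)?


μ = 86.8, σ = 50.681
z = (101 - 86.8)/50.681 = 0.2802

0.2802


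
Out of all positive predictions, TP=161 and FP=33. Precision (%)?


Precision = TP/(TP+FP)
= 161/(161+33)
= 161/194 = 82.99%

82.99%


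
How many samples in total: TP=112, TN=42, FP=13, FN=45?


Total = TP + TN + FP + FN
= 112 + 42 + 13 + 45
= 212
(Predicted positive: 125, predicted negative: 87)

212


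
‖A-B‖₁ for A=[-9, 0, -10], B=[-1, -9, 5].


d = |-9+ 1| + |0+ 9| + |-10-5|
  = 8 + 9 + 15
  = 32

32


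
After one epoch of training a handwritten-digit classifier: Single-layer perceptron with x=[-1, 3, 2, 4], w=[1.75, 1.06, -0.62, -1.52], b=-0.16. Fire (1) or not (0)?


z = (-1)·(1.75) + (3)·(1.06) + (2)·(-0.62) + (4)·(-1.52) - 0.16
  = -6.05
step(z) = 0 (z<0)

0


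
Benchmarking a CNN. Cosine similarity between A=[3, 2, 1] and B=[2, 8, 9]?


A·B = 3·2 + 2·8 + 1·9 = 31
‖A‖ = √14 = 3.7417, ‖B‖ = √149 = 12.2066
cos = 31/(√14·√149) = 31/√2086 = 0.6787

0.6787


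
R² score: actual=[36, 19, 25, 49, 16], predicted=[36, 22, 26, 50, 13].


ȳ = 29
SS_res = Σ(y-ŷ)² = 20
SS_tot = Σ(y-ȳ)² = 734
R² = 1 - SS_res/SS_tot = 1 - 0.0272 = 0.9728

0.9728


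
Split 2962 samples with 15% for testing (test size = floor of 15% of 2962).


Test = ⌊2962·15/100⌋ = 444
Train = 2962 - 444 = 2518

Train: 2518, Test: 444


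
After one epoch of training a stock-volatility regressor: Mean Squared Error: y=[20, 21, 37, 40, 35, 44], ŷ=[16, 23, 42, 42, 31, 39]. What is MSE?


Squared errors: (20-16)²=16, (21-23)²=4, (37-42)²=25, (40-42)²=4, (35-31)²=16, (44-39)²=25
Sum = 90
MSE = 90/6 = 15

15


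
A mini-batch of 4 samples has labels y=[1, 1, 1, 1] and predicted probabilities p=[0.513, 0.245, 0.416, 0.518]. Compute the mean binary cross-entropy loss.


L[0] = -ln(0.513) = 0.6675
L[1] = -ln(0.245) = 1.4065
L[2] = -ln(0.416) = 0.8771
L[3] = -ln(0.518) = 0.6578
mean = (0.6675 + 1.4065 + 0.8771 + 0.6578)/4 = 0.9022

0.9022


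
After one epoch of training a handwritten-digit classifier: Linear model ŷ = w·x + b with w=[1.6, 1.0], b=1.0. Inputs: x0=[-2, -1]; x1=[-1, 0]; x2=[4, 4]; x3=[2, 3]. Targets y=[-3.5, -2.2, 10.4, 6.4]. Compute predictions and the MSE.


ŷ0 = (1.6)·(-2) + (1.0)·(-1) + 1.0 = -3.2
ŷ1 = (1.6)·(-1) + (1.0)·(0) + 1.0 = -0.6
ŷ2 = (1.6)·(4) + (1.0)·(4) + 1.0 = 11.4
ŷ3 = (1.6)·(2) + (1.0)·(3) + 1.0 = 7.2
errors² = [0.09, 2.56, 1.0, 0.64]
MSE = 4.2900/4 = 1.0725

1.0725


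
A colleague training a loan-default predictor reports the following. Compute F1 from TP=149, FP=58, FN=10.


Precision = 149/207 = 0.7198
Recall = 149/159 = 0.9371
F1 = 2·P·R/(P+R) = 2·TP/(2·TP+FP+FN) = 298/(298+58+10) = 298/366 = 0.8142

0.8142


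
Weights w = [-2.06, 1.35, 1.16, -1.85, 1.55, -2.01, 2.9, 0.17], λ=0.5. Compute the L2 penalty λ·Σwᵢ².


‖w‖₂² = (-2.06)² + (1.35)² + (1.16)² + (-1.85)² + (1.55)² + (-2.01)² + (2.9)² + (0.17)²
     = 4.2436 + 1.8225 + 1.3456 + 3.4225 + 2.4025 + 4.0401 + 8.41 + 0.0289
     = 25.7157
λ·‖w‖₂² = 0.5·25.7157 = 12.85785

12.85785


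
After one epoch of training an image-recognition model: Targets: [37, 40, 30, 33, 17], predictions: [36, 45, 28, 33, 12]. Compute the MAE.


Absolute errors: |37-36|=1, |40-45|=5, |30-28|=2, |33-33|=0, |17-12|=5
Sum = 13
MAE = 13/5 = 13/5

13/5


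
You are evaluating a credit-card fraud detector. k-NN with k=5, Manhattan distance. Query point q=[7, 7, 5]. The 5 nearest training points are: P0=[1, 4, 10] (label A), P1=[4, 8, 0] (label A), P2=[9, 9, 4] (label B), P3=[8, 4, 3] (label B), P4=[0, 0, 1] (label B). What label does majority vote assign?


d(q,P0) = 14  (label A)
d(q,P1) = 9  (label A)
d(q,P2) = 5  (label B)
d(q,P3) = 6  (label B)
d(q,P4) = 18  (label B)
Votes: A=2, B=3
Majority → B

B


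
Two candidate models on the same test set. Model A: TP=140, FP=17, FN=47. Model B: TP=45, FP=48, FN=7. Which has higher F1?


Model A: P=140/157=0.8917, R=140/187=0.7487, F1=2PR/(P+R)=2TP/(2TP+FP+FN)=280/344=0.814
Model B: P=45/93=0.4839, R=45/52=0.8654, F1=2PR/(P+R)=2TP/(2TP+FP+FN)=90/145=0.6207
0.814 > 0.6207 → Model A

Model A


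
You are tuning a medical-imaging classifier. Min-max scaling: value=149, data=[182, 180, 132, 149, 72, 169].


min=72, max=182
(149-72)/(182-72) = 77/110 = 0.7

0.7


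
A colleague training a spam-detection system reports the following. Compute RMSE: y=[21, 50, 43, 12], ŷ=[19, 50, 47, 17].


MSE = 45/4 = 11.25
RMSE = √(45/4) = 3.3541

3.3541


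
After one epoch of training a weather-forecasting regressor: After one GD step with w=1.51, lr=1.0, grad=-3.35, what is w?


w_new = w - α·∇
= 1.51 - 1.0·-3.35
= 1.51 + 3.35
= 4.86

4.86


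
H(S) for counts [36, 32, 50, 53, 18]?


Probabilities: [36/189, 32/189, 50/189, 53/189, 18/189] ≈ [0.1905, 0.1693, 0.2646, 0.2804, 0.0952]
H = -((36/189)·log₂(36/189) + (32/189)·log₂(32/189) + (50/189)·log₂(50/189) + (53/189)·log₂(53/189) + (18/189)·log₂(18/189))
  = 2.2345 bits

2.2345 bits


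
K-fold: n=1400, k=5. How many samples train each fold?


Fold size = 1400/5 = 280
Training per fold = 1400 - 280 = 1120

1120


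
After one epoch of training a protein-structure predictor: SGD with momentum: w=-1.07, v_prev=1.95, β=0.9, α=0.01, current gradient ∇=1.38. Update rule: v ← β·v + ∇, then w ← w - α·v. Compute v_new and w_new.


v_new = 0.9·1.95 + 1.38 = 1.755 + 1.38 = 3.135
w_new = -1.07 - 0.01·3.135 = -1.07 - 0.03135 = -1.10135

v_new=3.135, w_new=-1.10135


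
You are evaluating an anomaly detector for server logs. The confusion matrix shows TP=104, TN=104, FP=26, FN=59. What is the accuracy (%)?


Accuracy = (TP+TN)/(TP+TN+FP+FN)
= (104+104)/(293)
= 208/293 = 70.99%

70.99%


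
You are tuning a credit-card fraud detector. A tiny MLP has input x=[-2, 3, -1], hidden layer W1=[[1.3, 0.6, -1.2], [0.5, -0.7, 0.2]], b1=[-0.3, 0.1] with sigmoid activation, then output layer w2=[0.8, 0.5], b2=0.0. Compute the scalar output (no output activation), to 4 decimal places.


z1[0] = (1.3)·(-2) + (0.6)·(3) + (-1.2)·(-1) - 0.3 = 0.1
z1[1] = (0.5)·(-2) + (-0.7)·(3) + (0.2)·(-1) + 0.1 = -3.2
h = sigmoid(z1) = [0.525, 0.0392]
output = (0.8)·(0.525) + (0.5)·(0.0392) + 0.0 = 0.4396

0.4396


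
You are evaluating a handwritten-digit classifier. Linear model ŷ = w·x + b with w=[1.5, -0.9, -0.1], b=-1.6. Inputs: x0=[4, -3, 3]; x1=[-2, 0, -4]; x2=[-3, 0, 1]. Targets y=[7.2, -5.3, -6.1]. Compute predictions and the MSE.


ŷ0 = (1.5)·(4) + (-0.9)·(-3) + (-0.1)·(3) - 1.6 = 6.8
ŷ1 = (1.5)·(-2) + (-0.9)·(0) + (-0.1)·(-4) - 1.6 = -4.2
ŷ2 = (1.5)·(-3) + (-0.9)·(0) + (-0.1)·(1) - 1.6 = -6.2
errors² = [0.16, 1.21, 0.01]
MSE = 1.3800/3 = 0.46

0.46


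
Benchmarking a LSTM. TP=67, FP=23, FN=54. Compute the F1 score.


Precision = 67/90 = 0.7444
Recall = 67/121 = 0.5537
F1 = 2·P·R/(P+R) = 2·TP/(2·TP+FP+FN) = 134/(134+23+54) = 134/211 = 0.6351

0.6351


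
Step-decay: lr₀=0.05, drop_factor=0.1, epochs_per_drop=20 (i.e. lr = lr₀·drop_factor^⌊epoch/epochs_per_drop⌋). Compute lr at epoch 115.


n_drops = ⌊115/20⌋ = 5
lr = 0.05·0.1^5 = 0.05·0.00001 = 0.0000005

0.0000005


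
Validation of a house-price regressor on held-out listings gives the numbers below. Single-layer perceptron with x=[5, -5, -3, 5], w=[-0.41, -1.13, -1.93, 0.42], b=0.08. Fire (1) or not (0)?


z = (5)·(-0.41) + (-5)·(-1.13) + (-3)·(-1.93) + (5)·(0.42) + 0.08
  = 11.57
step(z) = 1 (z≥0)

1


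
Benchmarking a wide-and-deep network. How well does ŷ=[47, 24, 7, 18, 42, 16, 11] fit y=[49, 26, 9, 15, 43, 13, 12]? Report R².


ȳ = 23.8571
SS_res = Σ(y-ŷ)² = 32
SS_tot = Σ(y-ȳ)² = 1560.86
R² = 1 - SS_res/SS_tot = 1 - 0.0205 = 0.9795

0.9795


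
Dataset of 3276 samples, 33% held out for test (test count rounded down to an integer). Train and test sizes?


Test = ⌊3276·33/100⌋ = 1081
Train = 3276 - 1081 = 2195

Train: 2195, Test: 1081


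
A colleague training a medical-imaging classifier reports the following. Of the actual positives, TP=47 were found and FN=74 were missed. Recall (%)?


Recall = TP/(TP+FN)
= 47/(47+74)
= 47/121 = 38.84%

38.84%


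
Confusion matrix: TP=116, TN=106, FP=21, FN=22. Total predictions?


Total = TP + TN + FP + FN
= 116 + 106 + 21 + 22
= 265
(Predicted positive: 137, predicted negative: 128)

265


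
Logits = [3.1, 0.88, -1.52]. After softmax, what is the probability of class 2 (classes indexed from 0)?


Exponentials: e^3.1=22.198, e^0.88=2.4109, e^-1.52=0.2187
Sum = 24.8276
Softmax = [0.8941, 0.0971, 0.0088]
p[2] = 0.2187/24.8276 = 0.0088

0.0088


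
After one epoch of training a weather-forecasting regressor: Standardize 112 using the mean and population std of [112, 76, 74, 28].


μ = 72.5, σ = 29.8119
z = (112 - 72.5)/29.8119 = 1.325

1.325


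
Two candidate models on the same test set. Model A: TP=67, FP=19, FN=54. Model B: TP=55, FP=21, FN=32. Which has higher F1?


Model A: P=67/86=0.7791, R=67/121=0.5537, F1=2PR/(P+R)=2TP/(2TP+FP+FN)=134/207=0.6473
Model B: P=55/76=0.7237, R=55/87=0.6322, F1=2PR/(P+R)=2TP/(2TP+FP+FN)=110/163=0.6748
0.6473 < 0.6748 → Model B

Model B


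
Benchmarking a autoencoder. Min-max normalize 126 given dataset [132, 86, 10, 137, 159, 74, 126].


min=10, max=159
(126-10)/(159-10) = 116/149 = 0.7785

0.7785


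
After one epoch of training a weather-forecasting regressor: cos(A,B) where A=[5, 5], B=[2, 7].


A·B = 5·2 + 5·7 = 45
‖A‖ = √50 = 7.0711, ‖B‖ = √53 = 7.2801
cos = 45/(√50·√53) = 45/√2650 = 0.8742

0.8742


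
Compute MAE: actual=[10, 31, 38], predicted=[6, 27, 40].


Absolute errors: |10-6|=4, |31-27|=4, |38-40|=2
Sum = 10
MAE = 10/3 = 10/3

10/3
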